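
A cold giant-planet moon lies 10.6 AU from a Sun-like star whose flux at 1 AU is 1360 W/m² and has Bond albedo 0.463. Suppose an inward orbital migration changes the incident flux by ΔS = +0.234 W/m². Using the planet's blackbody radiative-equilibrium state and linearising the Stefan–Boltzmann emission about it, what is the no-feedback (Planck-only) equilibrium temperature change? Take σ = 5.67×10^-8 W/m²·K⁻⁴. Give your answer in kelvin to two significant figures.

0.35 K

By the inverse-square law, S = 1360/10.6² = 12.10 W/m².
Unperturbed T_e = [12.10·(1−0.463)/(4σ)]^¼ = 73.17 K.
TOA radiative forcing: ΔF = (1−α)ΔS/4 = 0.537·(+0.234)/4 = 0.03141 W/m².
Planck response: λ_P = 4σT_e³ = 4·5.67×10⁻⁸·(73.17)³ = 0.08884 W/m²/K.
So ΔT₀ = 0.03141/0.08884 = 0.354 K.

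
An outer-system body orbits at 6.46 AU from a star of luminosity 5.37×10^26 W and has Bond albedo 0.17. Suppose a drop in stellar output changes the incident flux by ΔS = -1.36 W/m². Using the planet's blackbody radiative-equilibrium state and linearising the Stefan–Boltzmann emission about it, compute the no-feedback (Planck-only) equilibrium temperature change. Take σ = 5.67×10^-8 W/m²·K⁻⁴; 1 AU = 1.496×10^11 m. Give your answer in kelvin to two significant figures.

d = 6.46 × 1.496×10^11 m = 9.664×10^11 m.
Spreading L over a sphere of radius d: S = 5.37×10^26/(4π·9.66×10^11²) = 45.75 W/m².
Unperturbed T_e = [45.75·(1−0.17)/(4σ)]^¼ = 113.8 K.
ΔF = Δ[S(1−α)]/4 = (1−0.17)·-1.36/4 = -0.2822 W/m².
Planck response: λ_P = 4σT_e³ = 4·5.67×10⁻⁸·(113.8)³ = 0.3338 W/m²/K.
So ΔT₀ = -0.2822/0.3338 = -0.845 K.

-0.85 K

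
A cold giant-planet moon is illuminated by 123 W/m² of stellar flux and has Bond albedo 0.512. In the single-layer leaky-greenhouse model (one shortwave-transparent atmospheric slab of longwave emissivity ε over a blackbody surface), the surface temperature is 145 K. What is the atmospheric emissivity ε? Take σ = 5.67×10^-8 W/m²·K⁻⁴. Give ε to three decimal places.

TOA balance gives T_e = 127.5 K.
Since (2−ε)/2 = (T_e/T_s)⁴ = 0.5987, ε = 0.8026.

0.803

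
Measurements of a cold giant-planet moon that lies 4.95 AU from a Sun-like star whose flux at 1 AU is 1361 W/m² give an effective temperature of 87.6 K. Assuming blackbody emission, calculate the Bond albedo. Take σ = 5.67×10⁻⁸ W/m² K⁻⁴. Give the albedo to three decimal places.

Irradiance scales as 1/d², so S = 1361 W/m² × (1/4.95)² = 55.55 W/m².
From σT⁴ = S(1−α)/4 we invert for α: 1−α = 4σT⁴/S.
σT⁴ = 3.339 W/m², so 4σT⁴ = 13.36 W/m².
Hence α = 1 − 13.36/55.55 = 0.7596.

0.760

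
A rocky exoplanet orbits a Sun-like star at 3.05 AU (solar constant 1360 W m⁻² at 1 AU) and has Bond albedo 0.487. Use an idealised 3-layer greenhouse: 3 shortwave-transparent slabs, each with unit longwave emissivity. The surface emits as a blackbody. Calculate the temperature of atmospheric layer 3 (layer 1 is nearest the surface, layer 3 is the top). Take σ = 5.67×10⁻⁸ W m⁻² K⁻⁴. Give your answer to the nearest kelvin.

By the inverse-square law, S = 1360/3.05² = 146.2 W m⁻².
Top-of-atmosphere balance: σT_e⁴ = S(1−α)/4 = 18.75 W m⁻² → T_e = 134.9 K.
In the N-layer model, layer k (counted from the surface) has T_k = (N+1−k)^(1/4)·T_e.
T_3 = (1)^(1/4)·134.9 = 134.9 K.

135 kelvin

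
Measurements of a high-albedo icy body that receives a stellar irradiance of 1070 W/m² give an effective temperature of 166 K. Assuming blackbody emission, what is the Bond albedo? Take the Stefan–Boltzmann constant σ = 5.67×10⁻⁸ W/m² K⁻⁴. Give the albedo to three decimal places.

0.839

From σT⁴ = S(1−α)/4 we invert for α: 1−α = 4σT⁴/S.
σT⁴ = 43.05 W/m², so 4σT⁴ = 172.2 W/m².
Hence α = 1 − 172.2/1070 = 0.8390.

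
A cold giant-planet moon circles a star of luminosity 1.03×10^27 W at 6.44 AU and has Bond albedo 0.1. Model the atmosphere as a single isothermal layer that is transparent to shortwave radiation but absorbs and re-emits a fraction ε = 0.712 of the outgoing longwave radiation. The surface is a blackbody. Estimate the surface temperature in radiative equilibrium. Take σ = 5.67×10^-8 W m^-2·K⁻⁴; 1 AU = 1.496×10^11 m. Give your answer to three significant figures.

d = 6.44 × 1.496×10^11 m = 9.634×10^11 m.
Flux at the orbit: S = L/(4πd²) = 1.03×10^27/(4π·(9.63×10^11)²) = 88.31 W m^-2.
The planet radiates to space at T_e = [S(1−α)/(4σ)]^(1/4) = 136.8 K.
The surface balance (absorbed SW + ε·downward IR = σT_s⁴) with T_a⁴ = T_s⁴/2 reduces to T_s = T_e·[2/(2−ε)]^¼ = 152.7 K.

153 kelvin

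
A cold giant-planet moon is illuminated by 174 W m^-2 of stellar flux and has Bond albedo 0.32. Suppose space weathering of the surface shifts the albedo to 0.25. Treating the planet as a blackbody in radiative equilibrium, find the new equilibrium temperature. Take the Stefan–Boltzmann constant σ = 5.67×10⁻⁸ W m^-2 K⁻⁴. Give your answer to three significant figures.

New equilibrium: T₂ = [(1−0.25)·174.0/(4σ)]^(1/4) = 154.9 K.

155 K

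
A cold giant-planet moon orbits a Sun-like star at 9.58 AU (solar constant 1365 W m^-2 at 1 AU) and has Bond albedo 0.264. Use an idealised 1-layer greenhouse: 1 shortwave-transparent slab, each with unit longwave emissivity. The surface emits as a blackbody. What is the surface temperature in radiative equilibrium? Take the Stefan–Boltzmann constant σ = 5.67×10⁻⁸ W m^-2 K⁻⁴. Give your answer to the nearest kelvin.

Irradiance scales as 1/d², so S = 1365 W m^-2 × (1/9.58)² = 14.87 W m^-2.
The effective emission temperature is T_e = [S(1−α)/(4σ)]^¼ = 83.35 K.
With N = 1 opaque layers, T_s = (N+1)^(1/4)·T_e = 2^(1/4)·83.35 = 99.12 K.

99 K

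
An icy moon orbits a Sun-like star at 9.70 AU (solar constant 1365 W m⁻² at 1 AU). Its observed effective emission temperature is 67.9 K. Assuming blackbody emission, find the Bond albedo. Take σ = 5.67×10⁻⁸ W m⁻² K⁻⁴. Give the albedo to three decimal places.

0.668

By the inverse-square law, S = 1365/9.70² = 14.51 W m⁻².
Rearranging the radiative balance, α = 1 − 4σT⁴/S.
4σT⁴ = 4·5.67×10⁻⁸·(67.9)⁴ = 4.821 W m⁻².
Hence α = 1 − 4.821/14.51 = 0.6677.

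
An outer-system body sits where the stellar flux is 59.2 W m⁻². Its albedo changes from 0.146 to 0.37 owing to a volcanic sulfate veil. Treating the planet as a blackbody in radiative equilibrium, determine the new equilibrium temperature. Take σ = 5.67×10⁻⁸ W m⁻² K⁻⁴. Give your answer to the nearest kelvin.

113 K

T₂ = [S(1−α₂)/(4σ)]^(1/4) = [59.20·0.63/(4σ)]^(1/4) = 113.2 K.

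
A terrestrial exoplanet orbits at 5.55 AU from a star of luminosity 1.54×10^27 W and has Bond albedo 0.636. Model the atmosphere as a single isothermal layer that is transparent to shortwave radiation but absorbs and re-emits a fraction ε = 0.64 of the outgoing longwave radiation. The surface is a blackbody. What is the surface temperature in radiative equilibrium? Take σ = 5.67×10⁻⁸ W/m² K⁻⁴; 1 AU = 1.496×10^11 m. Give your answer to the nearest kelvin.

143 K

d = 5.55 × 1.496×10^11 m = 8.303×10^11 m.
Flux at the orbit: S = L/(4πd²) = 1.54×10^27/(4π·(8.30×10^11)²) = 177.8 W/m².
Effective emission temperature (TOA balance): σT_e⁴ = S(1−α)/4 = 16.18 W/m² → T_e = 130.0 K.
The surface balance (absorbed SW + ε·downward IR = σT_s⁴) with T_a⁴ = T_s⁴/2 reduces to T_s = T_e·[2/(2−ε)]^¼ = 143.1 K.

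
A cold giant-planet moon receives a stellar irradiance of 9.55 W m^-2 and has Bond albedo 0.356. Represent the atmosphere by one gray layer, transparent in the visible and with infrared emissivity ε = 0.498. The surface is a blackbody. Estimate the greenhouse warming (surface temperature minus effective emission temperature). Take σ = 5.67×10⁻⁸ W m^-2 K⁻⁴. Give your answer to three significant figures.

Effective emission temperature (TOA balance): σT_e⁴ = S(1−α)/4 = 1.538 W m^-2 → T_e = 72.16 K.
For a single slab of emissivity ε, T_s⁴ = 2T_e⁴/(2−ε); thus T_s = 72.16·(1.332)^(1/4) = 77.52 K.
The atmosphere warms the surface by 5.355 K.

5.36 K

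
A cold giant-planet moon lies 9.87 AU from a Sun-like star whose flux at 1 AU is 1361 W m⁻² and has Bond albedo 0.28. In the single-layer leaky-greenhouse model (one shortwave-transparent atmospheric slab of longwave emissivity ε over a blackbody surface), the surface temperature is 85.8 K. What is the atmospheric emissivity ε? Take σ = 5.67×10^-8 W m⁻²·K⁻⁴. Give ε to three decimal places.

Flux at the orbit: S = 1361/(9.87)² = 13.97 W m⁻².
Effective temperature: T_e = [S(1−α)/(4σ)]^(1/4) = 81.61 K.
T_s⁴ = T_e⁴·2/(2−ε) → ε = 2 − 2(T_e/T_s)⁴ = 2 − 2·(81.61/85.8)⁴ = 0.3632.

0.363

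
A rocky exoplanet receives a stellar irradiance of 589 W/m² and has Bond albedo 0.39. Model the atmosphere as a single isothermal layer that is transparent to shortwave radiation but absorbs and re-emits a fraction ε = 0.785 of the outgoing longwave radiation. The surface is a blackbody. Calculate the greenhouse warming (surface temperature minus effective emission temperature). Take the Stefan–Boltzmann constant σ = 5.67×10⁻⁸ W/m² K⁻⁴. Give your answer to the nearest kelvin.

26 K

Effective emission temperature (TOA balance): σT_e⁴ = S(1−α)/4 = 89.82 W/m² → T_e = 199.5 K.
For a single slab of emissivity ε, T_s⁴ = 2T_e⁴/(2−ε); thus T_s = 199.5·(1.646)^(1/4) = 226.0 K.
The atmosphere warms the surface by 26.47 K.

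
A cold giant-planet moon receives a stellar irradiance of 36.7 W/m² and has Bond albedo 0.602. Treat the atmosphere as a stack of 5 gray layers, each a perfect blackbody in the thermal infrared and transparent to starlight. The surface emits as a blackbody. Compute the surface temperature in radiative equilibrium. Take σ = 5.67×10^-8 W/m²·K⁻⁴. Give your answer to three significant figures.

140 K

Top-of-atmosphere balance: σT_e⁴ = S(1−α)/4 = 3.652 W/m² → T_e = 89.58 K.
For an N-layer opaque stack, T_s⁴ = (N+1)T_e⁴, hence T_s = (6)^(1/4)×89.58 K = 140.2 K.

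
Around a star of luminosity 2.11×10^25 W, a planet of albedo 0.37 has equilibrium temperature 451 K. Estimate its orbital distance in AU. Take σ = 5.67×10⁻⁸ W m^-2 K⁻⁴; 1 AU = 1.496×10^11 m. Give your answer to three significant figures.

Required flux: S = 4σT⁴/(1−α) = 14890 W m^-2.
S = L/(4πd²) → d = √(L/4πS) = √(2.11×10^25/(4π·14890)) = 1.062×10^10 m = 0.07097 AU.

0.0710 AU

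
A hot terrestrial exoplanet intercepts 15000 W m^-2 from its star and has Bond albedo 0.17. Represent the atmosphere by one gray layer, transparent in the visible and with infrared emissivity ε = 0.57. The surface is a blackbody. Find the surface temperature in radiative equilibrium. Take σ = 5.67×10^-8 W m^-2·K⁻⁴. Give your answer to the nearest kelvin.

526 kelvin

At the top of the atmosphere, σT_e⁴ = S(1−α)/4 = 3112 W m^-2, giving T_e = 484.0 K.
Surface balance with a leaky layer gives σT_s⁴ = σT_e⁴·2/(2−ε), so T_s = T_e·[2/(2−0.57)]^(1/4) = 526.4 K.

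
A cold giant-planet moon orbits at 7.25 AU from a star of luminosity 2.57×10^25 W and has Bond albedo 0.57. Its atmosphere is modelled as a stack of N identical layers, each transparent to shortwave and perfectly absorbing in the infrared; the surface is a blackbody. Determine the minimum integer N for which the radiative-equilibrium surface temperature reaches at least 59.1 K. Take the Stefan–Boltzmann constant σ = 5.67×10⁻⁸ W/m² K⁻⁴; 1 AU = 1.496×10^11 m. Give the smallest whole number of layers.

3

d = 7.25 × 1.496×10^11 m = 1.085×10^12 m.
S = L/(4πd²) = 1.739 W/m².
The effective emission temperature is T_e = [S(1−α)/(4σ)]^¼ = 42.61 K.
T_s = (N+1)^(1/4)·T_e ≥ 59.1 K requires N+1 ≥ (T_s/T_e)⁴ = (59.1/42.61)⁴ = 3.701.
The minimum whole number is N = 3.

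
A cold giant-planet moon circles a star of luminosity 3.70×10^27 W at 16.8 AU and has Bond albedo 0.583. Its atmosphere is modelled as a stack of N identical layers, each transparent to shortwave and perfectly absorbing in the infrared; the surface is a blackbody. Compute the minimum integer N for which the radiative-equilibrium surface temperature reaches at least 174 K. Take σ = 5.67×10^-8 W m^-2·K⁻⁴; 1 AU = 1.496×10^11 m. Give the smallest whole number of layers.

10

Orbital distance: d = 16.8 AU = 2.513×10^12 m.
Spreading L over a sphere of radius d: S = 3.70×10^27/(4π·2.51×10^12²) = 46.61 W m^-2.
The effective emission temperature is T_e = [S(1−α)/(4σ)]^¼ = 96.22 K.
T_s = (N+1)^(1/4)·T_e ≥ 174 K requires N+1 ≥ (T_s/T_e)⁴ = (174/96.22)⁴ = 10.695.
Rounding up, N = 10.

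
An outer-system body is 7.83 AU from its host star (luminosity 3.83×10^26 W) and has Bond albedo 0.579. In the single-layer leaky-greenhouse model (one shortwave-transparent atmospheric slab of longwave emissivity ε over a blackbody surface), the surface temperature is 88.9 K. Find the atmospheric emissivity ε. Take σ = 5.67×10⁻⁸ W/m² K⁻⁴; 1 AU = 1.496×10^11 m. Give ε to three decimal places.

0.680

d = 7.83 × 1.496×10^11 m = 1.171×10^12 m.
Spreading L over a sphere of radius d: S = 3.83×10^26/(4π·1.17×10^12²) = 22.21 W/m².
Effective temperature: T_e = [S(1−α)/(4σ)]^(1/4) = 80.13 K.
T_s⁴ = T_e⁴·2/(2−ε) → ε = 2 − 2(T_e/T_s)⁴ = 2 − 2·(80.13/88.9)⁴ = 0.6797.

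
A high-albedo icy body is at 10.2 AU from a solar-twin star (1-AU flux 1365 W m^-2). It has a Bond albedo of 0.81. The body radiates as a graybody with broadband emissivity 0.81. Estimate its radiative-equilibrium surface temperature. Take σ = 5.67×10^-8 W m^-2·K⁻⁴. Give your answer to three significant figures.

By the inverse-square law, S = 1365/10.2² = 13.12 W m^-2.
Absorbed flux (global mean): S(1−α)/4 = 13.12·0.19/4 = 0.6232 W m^-2.
Equating to εσT⁴ with ε = 0.81: T = (0.6232/0.81σ)^(1/4) = 60.69 K.

60.7 K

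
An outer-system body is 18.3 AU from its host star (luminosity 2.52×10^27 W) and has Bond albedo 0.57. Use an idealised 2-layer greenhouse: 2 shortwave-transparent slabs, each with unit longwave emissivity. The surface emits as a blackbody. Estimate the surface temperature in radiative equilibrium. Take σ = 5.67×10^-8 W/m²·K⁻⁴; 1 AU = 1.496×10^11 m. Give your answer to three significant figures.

111 kelvin

d = 18.3 × 1.496×10^11 m = 2.738×10^12 m.
S = L/(4πd²) = 26.76 W/m².
Top-of-atmosphere balance: σT_e⁴ = S(1−α)/4 = 2.876 W/m² → T_e = 84.39 K.
For an N-layer opaque stack, T_s⁴ = (N+1)T_e⁴, hence T_s = (3)^(1/4)×84.39 K = 111.1 K.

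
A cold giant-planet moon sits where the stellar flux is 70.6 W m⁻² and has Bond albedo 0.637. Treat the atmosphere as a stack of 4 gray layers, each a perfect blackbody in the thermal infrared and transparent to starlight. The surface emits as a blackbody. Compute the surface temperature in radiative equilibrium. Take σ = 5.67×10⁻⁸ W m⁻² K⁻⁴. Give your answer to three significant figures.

154 K

The effective emission temperature is T_e = [S(1−α)/(4σ)]^¼ = 103.1 K.
With N = 4 opaque layers, T_s = (N+1)^(1/4)·T_e = 5^(1/4)·103.1 = 154.2 K.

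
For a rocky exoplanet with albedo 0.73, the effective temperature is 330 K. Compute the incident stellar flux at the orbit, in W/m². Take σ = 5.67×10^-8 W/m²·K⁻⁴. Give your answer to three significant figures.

9960 W/m²

Invert the energy balance for S: S = 4σT⁴/(1−α).
The emitted flux is σT⁴ = 672.4 W/m².
So S = 4×672.4/(1−0.73) = 9962 W/m².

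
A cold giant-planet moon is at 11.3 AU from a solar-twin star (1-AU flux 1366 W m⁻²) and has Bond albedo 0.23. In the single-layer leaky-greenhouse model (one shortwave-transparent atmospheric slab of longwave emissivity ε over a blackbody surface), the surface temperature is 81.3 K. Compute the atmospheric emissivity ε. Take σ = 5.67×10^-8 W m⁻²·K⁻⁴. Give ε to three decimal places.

0.337

Irradiance scales as 1/d², so S = 1366 W m⁻² × (1/11.3)² = 10.70 W m⁻².
Effective temperature: T_e = [S(1−α)/(4σ)]^(1/4) = 77.63 K.
Inverting T_s⁴ = 2T_e⁴/(2−ε): (T_e/T_s)⁴ = 0.8313, so ε = 2(1 − 0.8313) = 0.3373.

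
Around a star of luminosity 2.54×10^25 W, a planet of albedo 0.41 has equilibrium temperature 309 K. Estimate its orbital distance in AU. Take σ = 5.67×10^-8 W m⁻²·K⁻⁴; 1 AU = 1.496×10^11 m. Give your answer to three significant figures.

0.161 AU

Energy balance gives S = 4σT⁴/(1−α) = 3504 W m⁻².
S = L/(4πd²) → d = √(L/4πS) = √(2.54×10^25/(4π·3504)) = 2.402×10^10 m = 0.1605 AU.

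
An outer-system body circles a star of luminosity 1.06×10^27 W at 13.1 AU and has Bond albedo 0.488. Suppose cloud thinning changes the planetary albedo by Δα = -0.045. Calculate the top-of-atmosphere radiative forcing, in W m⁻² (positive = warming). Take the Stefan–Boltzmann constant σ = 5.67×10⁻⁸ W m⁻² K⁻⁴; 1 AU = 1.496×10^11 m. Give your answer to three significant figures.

d = 13.1 × 1.496×10^11 m = 1.960×10^12 m.
S = L/(4πd²) = 21.96 W m⁻².
The change in absorbed flux is Δ[S(1−α)/4] = −SΔα/4 = 0.2471 W m⁻².

0.247 W m⁻²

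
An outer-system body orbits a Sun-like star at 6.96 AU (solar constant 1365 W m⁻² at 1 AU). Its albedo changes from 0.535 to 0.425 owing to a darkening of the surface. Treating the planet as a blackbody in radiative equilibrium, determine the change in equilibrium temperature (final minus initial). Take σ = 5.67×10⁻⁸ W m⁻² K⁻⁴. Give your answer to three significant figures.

Irradiance scales as 1/d², so S = 1365 W m⁻² × (1/6.96)² = 28.18 W m⁻².
With α = 0.535, T₁ = 87.18 K.
With α = 0.425, T₂ = 91.94 K.
ΔT = T₂ − T₁ = 4.753 K.

4.75 kelvin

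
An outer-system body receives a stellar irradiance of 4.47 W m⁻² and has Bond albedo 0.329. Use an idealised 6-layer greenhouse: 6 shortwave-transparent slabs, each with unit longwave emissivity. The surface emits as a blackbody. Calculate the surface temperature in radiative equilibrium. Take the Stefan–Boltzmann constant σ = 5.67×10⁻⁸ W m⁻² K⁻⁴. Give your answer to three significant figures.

98.1 K

Top-of-atmosphere balance: σT_e⁴ = S(1−α)/4 = 0.7498 W m⁻² → T_e = 60.30 K.
For an N-layer opaque stack, T_s⁴ = (N+1)T_e⁴, hence T_s = (7)^(1/4)×60.30 K = 98.09 K.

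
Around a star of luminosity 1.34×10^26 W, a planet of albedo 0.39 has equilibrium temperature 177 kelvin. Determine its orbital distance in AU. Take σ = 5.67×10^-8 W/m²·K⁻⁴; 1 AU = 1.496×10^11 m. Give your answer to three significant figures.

1.14 AU

Required flux: S = 4σT⁴/(1−α) = 364.9 W/m².
From L = 4πd²S, d = √(1.34×10^26/(4π·364.9)) = 1.709×10^11 m = 1.143 AU.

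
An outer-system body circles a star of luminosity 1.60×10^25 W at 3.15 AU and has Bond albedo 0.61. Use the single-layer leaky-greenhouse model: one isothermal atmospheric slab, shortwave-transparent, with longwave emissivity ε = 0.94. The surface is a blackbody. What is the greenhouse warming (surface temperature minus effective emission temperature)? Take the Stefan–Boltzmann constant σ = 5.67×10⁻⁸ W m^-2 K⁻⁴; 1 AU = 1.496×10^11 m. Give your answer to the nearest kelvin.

Orbital distance: d = 3.15 AU = 4.712×10^11 m.
Spreading L over a sphere of radius d: S = 1.60×10^25/(4π·4.71×10^11²) = 5.734 W m^-2.
The planet radiates to space at T_e = [S(1−α)/(4σ)]^(1/4) = 56.04 K.
For a single slab of emissivity ε, T_s⁴ = 2T_e⁴/(2−ε); thus T_s = 56.04·(1.887)^(1/4) = 65.67 K.
T_s − T_e = 65.67 − 56.04 = 9.639 K.

10 kelvin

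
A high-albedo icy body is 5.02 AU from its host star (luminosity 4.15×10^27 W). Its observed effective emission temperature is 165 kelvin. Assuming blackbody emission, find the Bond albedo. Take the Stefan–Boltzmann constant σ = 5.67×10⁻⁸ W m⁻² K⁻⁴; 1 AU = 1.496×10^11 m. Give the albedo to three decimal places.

d = 5.02 × 1.496×10^11 m = 7.510×10^11 m.
Flux at the orbit: S = L/(4πd²) = 4.15×10^27/(4π·(7.51×10^11)²) = 585.6 W m⁻².
Energy balance: S(1−α)/4 = σT⁴, so 1−α = 4σT⁴/S.
σT⁴ = 42.03 W m⁻², so 4σT⁴ = 168.1 W m⁻².
1−α = 168.1/585.6 = 0.2871, so α = 0.7129.

0.713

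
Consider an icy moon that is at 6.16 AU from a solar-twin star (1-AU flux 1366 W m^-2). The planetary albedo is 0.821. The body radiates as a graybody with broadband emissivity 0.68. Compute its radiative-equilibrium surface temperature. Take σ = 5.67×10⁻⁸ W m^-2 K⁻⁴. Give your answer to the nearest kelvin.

80 K

Irradiance scales as 1/d², so S = 1366 W m^-2 × (1/6.16)² = 36.00 W m^-2.
The planet absorbs (1−α)S over its disc πR² and re-emits over 4πR², so the mean absorbed flux is (1−0.821)·36.00/4 = 1.611 W m^-2.
Equating to εσT⁴ with ε = 0.68: T = (1.611/0.68σ)^(1/4) = 80.40 K.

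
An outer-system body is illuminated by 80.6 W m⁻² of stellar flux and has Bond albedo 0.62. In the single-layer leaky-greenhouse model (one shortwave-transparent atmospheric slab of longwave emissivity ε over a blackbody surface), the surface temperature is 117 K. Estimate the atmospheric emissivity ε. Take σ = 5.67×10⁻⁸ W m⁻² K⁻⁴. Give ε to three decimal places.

0.559

TOA balance gives T_e = 107.8 K.
Since (2−ε)/2 = (T_e/T_s)⁴ = 0.7207, ε = 0.5587.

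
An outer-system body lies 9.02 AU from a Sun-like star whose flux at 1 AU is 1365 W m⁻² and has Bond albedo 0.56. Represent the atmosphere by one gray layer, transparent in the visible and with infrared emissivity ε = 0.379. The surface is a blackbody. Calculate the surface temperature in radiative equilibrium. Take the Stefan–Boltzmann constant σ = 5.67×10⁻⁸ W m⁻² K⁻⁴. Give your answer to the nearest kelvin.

80 kelvin

Flux at the orbit: S = 1365/(9.02)² = 16.78 W m⁻².
Effective emission temperature (TOA balance): σT_e⁴ = S(1−α)/4 = 1.845 W m⁻² → T_e = 75.53 K.
The surface balance (absorbed SW + ε·downward IR = σT_s⁴) with T_a⁴ = T_s⁴/2 reduces to T_s = T_e·[2/(2−ε)]^¼ = 79.61 K.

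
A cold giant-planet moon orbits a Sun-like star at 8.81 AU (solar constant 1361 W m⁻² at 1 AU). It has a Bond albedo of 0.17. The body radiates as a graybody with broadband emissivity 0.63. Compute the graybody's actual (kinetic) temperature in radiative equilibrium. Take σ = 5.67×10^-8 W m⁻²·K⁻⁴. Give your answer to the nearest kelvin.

100 K

By the inverse-square law, S = 1361/8.81² = 17.54 W m⁻².
Averaging over the sphere, the absorbed flux is S(1−α)/4 = 3.639 W m⁻².
Equating to εσT⁴ with ε = 0.63: T = (3.639/0.63σ)^(1/4) = 100.5 K.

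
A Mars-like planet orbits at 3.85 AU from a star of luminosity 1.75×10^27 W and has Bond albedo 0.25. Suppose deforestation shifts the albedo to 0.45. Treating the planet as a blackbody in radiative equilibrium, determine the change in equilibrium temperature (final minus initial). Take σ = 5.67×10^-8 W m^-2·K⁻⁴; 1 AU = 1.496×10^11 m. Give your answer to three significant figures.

-14.4 K

d = 3.85 × 1.496×10^11 m = 5.760×10^11 m.
S = L/(4πd²) = 419.8 W m^-2.
Before: T₁ = [419.8·0.75/(4σ)]^(1/4) = 193.0 K.
Final:   T₂ = [S(1−0.45)/(4σ)]^(1/4) = 178.6 K.
Change: 178.6 − 193.0 = -14.40 K.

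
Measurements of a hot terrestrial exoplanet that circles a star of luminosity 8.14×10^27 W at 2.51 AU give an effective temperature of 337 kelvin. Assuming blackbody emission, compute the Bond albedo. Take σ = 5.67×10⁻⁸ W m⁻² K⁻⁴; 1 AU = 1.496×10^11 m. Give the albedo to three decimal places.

d = 2.51 × 1.496×10^11 m = 3.755×10^11 m.
Spreading L over a sphere of radius d: S = 8.14×10^27/(4π·3.75×10^11²) = 4594 W m⁻².
Rearranging the radiative balance, α = 1 − 4σT⁴/S.
σT⁴ = 731.3 W m⁻², so 4σT⁴ = 2925 W m⁻².
Hence α = 1 − 2925/4594 = 0.3633.

0.363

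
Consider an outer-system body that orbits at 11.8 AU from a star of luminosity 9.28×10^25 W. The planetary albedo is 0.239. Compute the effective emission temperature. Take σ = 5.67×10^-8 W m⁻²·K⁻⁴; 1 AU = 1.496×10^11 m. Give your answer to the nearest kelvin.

53 K

Orbital distance: d = 11.8 AU = 1.765×10^12 m.
Flux at the orbit: S = L/(4πd²) = 9.28×10^25/(4π·(1.77×10^12)²) = 2.370 W m⁻².
The planet absorbs (1−α)S over its disc πR² and re-emits over 4πR², so the mean absorbed flux is (1−0.239)·2.370/4 = 0.4509 W m⁻².
Set σT⁴ = 0.4509 → T = (0.4509/σ)^(1/4) = 53.10 K.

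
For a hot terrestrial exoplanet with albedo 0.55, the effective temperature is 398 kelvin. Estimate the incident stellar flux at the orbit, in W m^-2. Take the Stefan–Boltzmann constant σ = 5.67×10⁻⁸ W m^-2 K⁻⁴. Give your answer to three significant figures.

12600 W m^-2

Invert the energy balance for S: S = 4σT⁴/(1−α).
σT⁴ = 5.67×10⁻⁸·(398)⁴ = 1423 W m^-2.
So S = 4×1423/(1−0.55) = 12650 W m^-2.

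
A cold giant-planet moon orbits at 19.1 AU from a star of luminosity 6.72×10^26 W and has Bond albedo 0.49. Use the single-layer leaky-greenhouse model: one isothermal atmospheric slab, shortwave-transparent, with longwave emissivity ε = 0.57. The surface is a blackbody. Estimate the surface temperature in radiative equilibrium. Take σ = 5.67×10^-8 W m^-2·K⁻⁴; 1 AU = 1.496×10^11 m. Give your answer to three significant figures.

67.4 K

d = 19.1 × 1.496×10^11 m = 2.857×10^12 m.
Spreading L over a sphere of radius d: S = 6.72×10^26/(4π·2.86×10^12²) = 6.550 W m^-2.
The planet radiates to space at T_e = [S(1−α)/(4σ)]^(1/4) = 61.95 K.
The surface balance (absorbed SW + ε·downward IR = σT_s⁴) with T_a⁴ = T_s⁴/2 reduces to T_s = T_e·[2/(2−ε)]^¼ = 67.37 K.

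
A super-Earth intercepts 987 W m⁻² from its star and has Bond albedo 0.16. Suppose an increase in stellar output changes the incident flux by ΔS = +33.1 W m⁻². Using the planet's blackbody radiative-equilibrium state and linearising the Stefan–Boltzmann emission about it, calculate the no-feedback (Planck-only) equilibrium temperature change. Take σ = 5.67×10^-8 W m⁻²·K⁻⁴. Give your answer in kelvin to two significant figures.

2.1 K

The baseline emission temperature is T_e = 245.9 K.
TOA radiative forcing: ΔF = (1−α)ΔS/4 = 0.84·(+33.1)/4 = 6.951 W m⁻².
Linearising σT⁴ gives d(σT⁴)/dT = 4σT_e³ = 3.372 W m⁻² per K.
ΔT₀ = ΔF/λ_P = 6.951/3.372 = 2.06 K.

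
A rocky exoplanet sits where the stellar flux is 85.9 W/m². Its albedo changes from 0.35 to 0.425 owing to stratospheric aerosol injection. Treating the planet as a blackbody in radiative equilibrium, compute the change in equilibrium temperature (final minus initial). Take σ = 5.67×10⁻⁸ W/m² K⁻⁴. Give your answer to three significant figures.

-3.78 kelvin

Before: T₁ = [85.90·0.65/(4σ)]^(1/4) = 125.3 K.
Final:   T₂ = [S(1−0.425)/(4σ)]^(1/4) = 121.5 K.
ΔT = T₂ − T₁ = -3.781 K.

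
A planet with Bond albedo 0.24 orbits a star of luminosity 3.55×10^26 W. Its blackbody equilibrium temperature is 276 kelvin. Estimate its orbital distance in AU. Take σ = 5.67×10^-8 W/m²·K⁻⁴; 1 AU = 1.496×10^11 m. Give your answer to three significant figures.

0.854 AU

The flux needed for this T is 4σT⁴/(1−0.24) = 1732 W/m².
Then d = [L/(4πS)]^(1/2) = 1.277×10^11 m, i.e. 0.8538 AU.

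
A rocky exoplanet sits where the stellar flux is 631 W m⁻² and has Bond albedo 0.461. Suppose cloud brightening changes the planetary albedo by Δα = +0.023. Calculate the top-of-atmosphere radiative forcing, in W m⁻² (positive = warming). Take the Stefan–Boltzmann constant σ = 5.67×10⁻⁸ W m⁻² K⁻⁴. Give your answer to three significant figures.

The change in absorbed flux is Δ[S(1−α)/4] = −SΔα/4 = -3.628 W m⁻².

-3.63 W m⁻²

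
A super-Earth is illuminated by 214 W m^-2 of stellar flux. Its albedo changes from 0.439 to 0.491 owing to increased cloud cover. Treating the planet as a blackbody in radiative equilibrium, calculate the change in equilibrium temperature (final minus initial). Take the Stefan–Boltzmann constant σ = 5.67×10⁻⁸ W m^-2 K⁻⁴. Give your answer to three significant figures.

Initial: T₁ = [S(1−0.439)/(4σ)]^(1/4) = 151.7 K.
With α = 0.491, T₂ = 148.0 K.
Change: 148.0 − 151.7 = -3.644 K.

-3.64 kelvin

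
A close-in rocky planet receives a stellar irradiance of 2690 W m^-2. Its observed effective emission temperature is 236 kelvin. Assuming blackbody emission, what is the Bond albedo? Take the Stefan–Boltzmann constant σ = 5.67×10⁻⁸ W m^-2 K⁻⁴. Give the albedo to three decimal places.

0.738

From σT⁴ = S(1−α)/4 we invert for α: 1−α = 4σT⁴/S.
4σT⁴ = 4·5.67×10⁻⁸·(236)⁴ = 703.5 W m^-2.
Hence α = 1 − 703.5/2690 = 0.7385.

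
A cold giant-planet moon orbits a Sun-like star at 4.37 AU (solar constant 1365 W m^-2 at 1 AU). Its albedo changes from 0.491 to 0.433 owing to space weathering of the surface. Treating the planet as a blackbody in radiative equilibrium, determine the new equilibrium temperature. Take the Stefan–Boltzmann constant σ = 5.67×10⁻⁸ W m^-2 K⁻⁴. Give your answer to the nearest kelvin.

116 K

By the inverse-square law, S = 1365/4.37² = 71.48 W m^-2.
T₂ = [S(1−α₂)/(4σ)]^(1/4) = [71.48·0.567/(4σ)]^(1/4) = 115.6 K.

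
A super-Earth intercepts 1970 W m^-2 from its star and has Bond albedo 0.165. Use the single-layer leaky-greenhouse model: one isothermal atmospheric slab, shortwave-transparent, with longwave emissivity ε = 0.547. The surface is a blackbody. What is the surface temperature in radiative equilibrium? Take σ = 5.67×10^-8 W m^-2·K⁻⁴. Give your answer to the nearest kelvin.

316 K

The planet radiates to space at T_e = [S(1−α)/(4σ)]^(1/4) = 291.8 K.
For a single slab of emissivity ε, T_s⁴ = 2T_e⁴/(2−ε); thus T_s = 291.8·(1.376)^(1/4) = 316.1 K.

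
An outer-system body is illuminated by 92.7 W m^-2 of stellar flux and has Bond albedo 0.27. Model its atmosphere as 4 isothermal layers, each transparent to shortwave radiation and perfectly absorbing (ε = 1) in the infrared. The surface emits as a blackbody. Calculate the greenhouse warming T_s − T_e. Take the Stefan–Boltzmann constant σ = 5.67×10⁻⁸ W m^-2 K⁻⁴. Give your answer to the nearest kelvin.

65 K

Top-of-atmosphere balance: σT_e⁴ = S(1−α)/4 = 16.92 W m^-2 → T_e = 131.4 K.
Surface: T_s = (5)^¼·T_e = 196.5 K.
So the greenhouse effect raises the surface by 196.5 − 131.4 = 65.10 K.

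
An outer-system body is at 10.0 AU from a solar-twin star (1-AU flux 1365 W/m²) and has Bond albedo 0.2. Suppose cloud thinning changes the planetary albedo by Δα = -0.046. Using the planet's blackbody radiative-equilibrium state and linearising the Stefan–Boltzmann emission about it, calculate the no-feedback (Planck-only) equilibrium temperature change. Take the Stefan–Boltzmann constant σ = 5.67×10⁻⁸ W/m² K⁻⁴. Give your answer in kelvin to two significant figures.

Flux at the orbit: S = 1365/(10.0)² = 13.65 W/m².
The baseline emission temperature is T_e = 83.30 K.
TOA radiative forcing: ΔF = −S·Δα/4 = −13.65·(-0.046)/4 = 0.1570 W/m².
Planck response: λ_P = 4σT_e³ = 4·5.67×10⁻⁸·(83.30)³ = 0.1311 W/m²/K.
So ΔT₀ = 0.1570/0.1311 = 1.20 K.

1.2 kelvin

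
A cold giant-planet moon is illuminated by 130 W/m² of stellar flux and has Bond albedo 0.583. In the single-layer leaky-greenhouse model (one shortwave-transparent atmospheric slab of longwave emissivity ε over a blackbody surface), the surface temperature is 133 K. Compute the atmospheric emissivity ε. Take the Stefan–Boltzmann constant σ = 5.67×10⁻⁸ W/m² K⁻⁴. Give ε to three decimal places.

0.472

First, T_e = [130.0·(1−0.583)/(4σ)]^(1/4) = 124.3 K.
T_s⁴ = T_e⁴·2/(2−ε) → ε = 2 − 2(T_e/T_s)⁴ = 2 − 2·(124.3/133)⁴ = 0.4722.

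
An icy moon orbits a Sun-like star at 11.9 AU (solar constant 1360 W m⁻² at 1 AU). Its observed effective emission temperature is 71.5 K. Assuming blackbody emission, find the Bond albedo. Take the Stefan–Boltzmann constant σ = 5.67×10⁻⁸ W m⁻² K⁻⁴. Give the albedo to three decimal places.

By the inverse-square law, S = 1360/11.9² = 9.604 W m⁻².
From σT⁴ = S(1−α)/4 we invert for α: 1−α = 4σT⁴/S.
σT⁴ = 1.482 W m⁻², so 4σT⁴ = 5.927 W m⁻².
1−α = 5.927/9.604 = 0.6172, so α = 0.3828.

0.383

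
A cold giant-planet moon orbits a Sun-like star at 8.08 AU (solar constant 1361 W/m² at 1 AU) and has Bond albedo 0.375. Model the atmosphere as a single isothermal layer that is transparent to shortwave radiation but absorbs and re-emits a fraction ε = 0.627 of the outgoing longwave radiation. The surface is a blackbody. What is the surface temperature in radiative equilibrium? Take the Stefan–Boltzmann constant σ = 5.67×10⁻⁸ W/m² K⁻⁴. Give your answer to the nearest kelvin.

96 kelvin

Flux at the orbit: S = 1361/(8.08)² = 20.85 W/m².
At the top of the atmosphere, σT_e⁴ = S(1−α)/4 = 3.257 W/m², giving T_e = 87.06 K.
The surface balance (absorbed SW + ε·downward IR = σT_s⁴) with T_a⁴ = T_s⁴/2 reduces to T_s = T_e·[2/(2−ε)]^¼ = 95.64 K.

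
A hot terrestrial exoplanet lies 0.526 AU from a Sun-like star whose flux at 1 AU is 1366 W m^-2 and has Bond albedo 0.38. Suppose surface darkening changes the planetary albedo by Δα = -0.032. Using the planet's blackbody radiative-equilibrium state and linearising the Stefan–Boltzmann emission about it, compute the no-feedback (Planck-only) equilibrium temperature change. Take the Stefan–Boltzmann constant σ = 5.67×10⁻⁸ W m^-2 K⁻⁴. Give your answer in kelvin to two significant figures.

Flux at the orbit: S = 1366/(0.526)² = 4937 W m^-2.
Unperturbed T_e = [4937·(1−0.38)/(4σ)]^¼ = 340.8 K.
The change in absorbed flux is Δ[S(1−α)/4] = −SΔα/4 = 39.50 W m^-2.
Planck response: λ_P = 4σT_e³ = 4·5.67×10⁻⁸·(340.8)³ = 8.981 W m^-2/K.
Hence the no-feedback warming is ΔF/(4σT_e³) = 4.40 K.

4.4 K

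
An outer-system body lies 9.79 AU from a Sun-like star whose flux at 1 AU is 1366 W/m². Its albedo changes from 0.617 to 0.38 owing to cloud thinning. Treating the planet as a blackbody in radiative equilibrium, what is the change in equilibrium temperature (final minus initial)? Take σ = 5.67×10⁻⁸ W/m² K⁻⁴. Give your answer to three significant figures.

8.96 K

Irradiance scales as 1/d², so S = 1366 W/m² × (1/9.79)² = 14.25 W/m².
Initial: T₁ = [S(1−0.617)/(4σ)]^(1/4) = 70.04 K.
After:  T₂ = [14.25·0.62/(4σ)]^(1/4) = 79.01 K.
Change: 79.01 − 70.04 = 8.963 K.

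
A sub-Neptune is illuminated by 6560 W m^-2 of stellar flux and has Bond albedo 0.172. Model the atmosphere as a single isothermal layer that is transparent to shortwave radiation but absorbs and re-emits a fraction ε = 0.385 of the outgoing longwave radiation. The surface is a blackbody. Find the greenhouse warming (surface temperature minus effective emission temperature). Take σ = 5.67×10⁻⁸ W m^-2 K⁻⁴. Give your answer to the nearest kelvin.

The planet radiates to space at T_e = [S(1−α)/(4σ)]^(1/4) = 393.4 K.
Surface balance with a leaky layer gives σT_s⁴ = σT_e⁴·2/(2−ε), so T_s = T_e·[2/(2−0.385)]^(1/4) = 415.0 K.
The atmosphere warms the surface by 21.60 K.

22 kelvin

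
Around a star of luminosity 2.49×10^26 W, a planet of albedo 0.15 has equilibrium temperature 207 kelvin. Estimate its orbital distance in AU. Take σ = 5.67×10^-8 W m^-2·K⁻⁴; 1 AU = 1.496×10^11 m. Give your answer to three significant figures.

1.34 AU

Energy balance gives S = 4σT⁴/(1−α) = 489.9 W m^-2.
From L = 4πd²S, d = √(2.49×10^26/(4π·489.9)) = 2.011×10^11 m = 1.344 AU.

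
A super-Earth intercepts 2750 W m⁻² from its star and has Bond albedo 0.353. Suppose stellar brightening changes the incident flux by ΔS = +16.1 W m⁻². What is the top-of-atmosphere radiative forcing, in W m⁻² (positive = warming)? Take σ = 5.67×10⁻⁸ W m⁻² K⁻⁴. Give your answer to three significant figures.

2.60 W m⁻²

Only a fraction (1−α) is absorbed and it's spread over 4πR², so ΔF = (1−α)ΔS/4 = 2.604 W m⁻².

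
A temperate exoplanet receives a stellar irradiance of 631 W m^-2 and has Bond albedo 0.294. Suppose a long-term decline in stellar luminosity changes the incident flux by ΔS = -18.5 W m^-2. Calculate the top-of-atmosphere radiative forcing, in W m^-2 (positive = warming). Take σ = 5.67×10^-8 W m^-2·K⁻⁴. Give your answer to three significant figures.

-3.27 W m^-2

ΔF = Δ[S(1−α)]/4 = (1−0.294)·-18.5/4 = -3.265 W m^-2.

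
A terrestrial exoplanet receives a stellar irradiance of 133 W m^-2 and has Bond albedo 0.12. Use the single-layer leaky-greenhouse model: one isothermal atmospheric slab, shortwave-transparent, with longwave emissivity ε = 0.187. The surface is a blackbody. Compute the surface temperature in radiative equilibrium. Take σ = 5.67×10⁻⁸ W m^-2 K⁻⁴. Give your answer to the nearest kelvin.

Effective emission temperature (TOA balance): σT_e⁴ = S(1−α)/4 = 29.26 W m^-2 → T_e = 150.7 K.
The surface balance (absorbed SW + ε·downward IR = σT_s⁴) with T_a⁴ = T_s⁴/2 reduces to T_s = T_e·[2/(2−ε)]^¼ = 154.5 K.

154 K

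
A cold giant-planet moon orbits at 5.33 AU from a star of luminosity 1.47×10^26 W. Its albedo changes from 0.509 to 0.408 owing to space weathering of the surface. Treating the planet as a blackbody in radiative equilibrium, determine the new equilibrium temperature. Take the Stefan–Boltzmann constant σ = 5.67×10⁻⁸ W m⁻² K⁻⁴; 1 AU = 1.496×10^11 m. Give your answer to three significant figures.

d = 5.33 × 1.496×10^11 m = 7.974×10^11 m.
Spreading L over a sphere of radius d: S = 1.47×10^26/(4π·7.97×10^11²) = 18.40 W m⁻².
With the new albedo, S(1−α₂)/4 = 2.723 W m⁻², so T₂ = 83.25 K.

83.2 K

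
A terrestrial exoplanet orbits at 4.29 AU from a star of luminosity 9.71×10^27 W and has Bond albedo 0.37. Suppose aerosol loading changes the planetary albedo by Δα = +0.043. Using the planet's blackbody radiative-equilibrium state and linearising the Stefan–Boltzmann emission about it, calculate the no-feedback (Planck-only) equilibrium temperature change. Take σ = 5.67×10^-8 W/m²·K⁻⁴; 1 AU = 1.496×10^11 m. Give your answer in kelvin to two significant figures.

-4.6 K

Orbital distance: d = 4.29 AU = 6.418×10^11 m.
Spreading L over a sphere of radius d: S = 9.71×10^27/(4π·6.42×10^11²) = 1876 W/m².
The baseline emission temperature is T_e = 268.7 K.
TOA radiative forcing: ΔF = −S·Δα/4 = −1876·(+0.043)/4 = -20.17 W/m².
The Planck feedback parameter is 4σT_e³ = 4.399 W/m²/K.
So ΔT₀ = -20.17/4.399 = -4.58 K.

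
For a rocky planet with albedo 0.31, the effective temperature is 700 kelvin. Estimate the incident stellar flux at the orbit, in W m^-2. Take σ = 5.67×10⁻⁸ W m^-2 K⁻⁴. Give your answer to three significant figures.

Invert the energy balance for S: S = 4σT⁴/(1−α).
The emitted flux is σT⁴ = 13610 W m^-2.
So S = 4×13610/(1−0.31) = 78920 W m^-2.

78900 W m^-2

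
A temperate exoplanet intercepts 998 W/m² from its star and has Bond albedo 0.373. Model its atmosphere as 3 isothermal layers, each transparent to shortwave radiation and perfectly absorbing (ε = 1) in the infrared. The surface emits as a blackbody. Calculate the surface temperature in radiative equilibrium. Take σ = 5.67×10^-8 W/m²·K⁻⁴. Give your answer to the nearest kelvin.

324 K

The effective emission temperature is T_e = [S(1−α)/(4σ)]^¼ = 229.2 K.
With N = 3 opaque layers, T_s = (N+1)^(1/4)·T_e = 4^(1/4)·229.2 = 324.1 K.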